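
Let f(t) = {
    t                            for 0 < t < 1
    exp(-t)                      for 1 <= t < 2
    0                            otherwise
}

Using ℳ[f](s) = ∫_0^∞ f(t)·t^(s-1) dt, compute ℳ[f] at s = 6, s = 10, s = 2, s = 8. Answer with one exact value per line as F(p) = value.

F(6) = -872*exp(-2) + 1/7 + 326*exp(-1)
F(10) = -2681216*exp(-2) + 1/11 + 986410*exp(-1)
F(2) = -3*exp(-2) + 1/3 + 2*exp(-1)
F(8) = -37200*exp(-2) + 1/9 + 13700*exp(-1)

breakpoints 1: one integral from each of the 2 segments
on [0, 1): add ∫ t·t^(s-1) dt
[1, 2) adds the kernel integral of exp(-t)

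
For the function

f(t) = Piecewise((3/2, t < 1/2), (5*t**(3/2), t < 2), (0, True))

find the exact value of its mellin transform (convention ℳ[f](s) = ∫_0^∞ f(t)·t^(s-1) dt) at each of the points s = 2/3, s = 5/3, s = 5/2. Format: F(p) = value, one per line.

F(2/3) = -15*2**(5/6)/52 + 9*2**(1/3)/8 + 120*2**(1/6)/13
F(5/3) = -15*2**(5/6)/152 + 9*2**(1/3)/40 + 240*2**(1/6)/19
F(5/2) = 3*sqrt(2)/40 + 1275/64

linearity at 1/2 turns ℳ[f](s) into 2 summed integrals
on [0, 1/2) integrate f = 3/2 against the kernel
for t in [1/2, 2): the term is ∫ 5*t**(3/2)·t^(s-1)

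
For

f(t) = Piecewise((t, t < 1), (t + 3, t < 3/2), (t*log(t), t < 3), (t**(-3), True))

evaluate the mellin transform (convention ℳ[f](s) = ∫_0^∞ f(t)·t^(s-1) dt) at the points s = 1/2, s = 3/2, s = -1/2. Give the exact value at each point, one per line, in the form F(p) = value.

the 4 pieces separated at 1, 3/2, 3 each add one integral
segment 0 to 1 holds t; add its integral
between 1 and 3/2 the integrand is (t + 3)·t^(s-1)
on [3/2, 3) integrate f = t*log(t) against the kernel
over [3, ∞), the kernel integral of t**(-3) enters the sum

F(1/2) = -6 - 178*sqrt(3)/135 + log(2**(sqrt(6)/2)*3**(-sqrt(6)/2 + 2*sqrt(3))) + 23*sqrt(6)/6
F(3/2) = -922*sqrt(3)/675 - 2 + 213*sqrt(6)/100 + log(2**(9*sqrt(6)/20)*3**(-9*sqrt(6)/20 + 18*sqrt(3)/5))
F(-1/2) = -2266*sqrt(3)/567 + sqrt(6) + log(2**(sqrt(6))*3**(-sqrt(6) + 2*sqrt(3))) + 6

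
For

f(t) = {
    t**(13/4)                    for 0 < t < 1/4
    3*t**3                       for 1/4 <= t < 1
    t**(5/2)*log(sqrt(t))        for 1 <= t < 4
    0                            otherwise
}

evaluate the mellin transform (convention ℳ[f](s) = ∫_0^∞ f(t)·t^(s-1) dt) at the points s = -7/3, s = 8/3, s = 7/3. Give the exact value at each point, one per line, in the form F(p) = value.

F(-7/3) = -18*2**(1/3) - 9*2**(2/3)/8 + 3*2**(1/6)/11 + 6*2**(1/3)*log(2) + 45/2
F(8/3) = -18432*2**(1/3)/961 - 9*2**(2/3)/69632 + 3*2**(1/6)/72704 + 8955/16337 + 6144*2**(1/3)*log(2)/31
F(7/3) = -9216*2**(2/3)/841 - 9*2**(1/3)/32768 + 3*2**(5/6)/68608 + 7857/13456 + 3072*2**(2/3)*log(2)/29

the shared t-power comes off first: t**(5/4) on [0, 1/4); 3*t on [1/4, 1); sqrt(t)*log(sqrt(t)) on [1, 4)
peel off the shared t-power: t**(3/4) on [0, 1/4); 3*sqrt(t) on [1/4, 1); log(sqrt(t)) on [1, 4)
remove the power substitution first: t**(3/2) on [0, 1/2); 3*t on [1/2, 1); log(t) on [1, 2)
decompose at 1/4, 1; ℳ[f](s) sums the 3 pieces' integrals
segment 0 to 1/4 holds t**(13/4); add its integral
over [1/4, 1), the kernel integral of 3*t**3 enters the sum
segment 1 to 4 holds t**(5/2)*log(sqrt(t)); add its integral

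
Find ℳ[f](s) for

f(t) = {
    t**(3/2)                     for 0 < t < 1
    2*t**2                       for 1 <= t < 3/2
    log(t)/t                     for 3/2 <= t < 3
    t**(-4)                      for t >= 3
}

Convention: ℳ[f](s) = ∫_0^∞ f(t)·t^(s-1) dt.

cuts at 1, 3/2, 3: linearity sums the 4 kernel integrals
segment [0, 1) carries t**(3/2); integrate it
for t in [1, 3/2): the term is ∫ 2*t**2·t^(s-1)
∫ log(t)/t·t^(s-1) over [3/2, 3)
∫ over [3, ∞) of t**(-4)·t^(s-1) joins the sum

(324*2**s*(s - 4)*(s + 2)*(s**2 - 2*s + 1) - 324*2**s*(s - 4)*(2*s + 3)*(s**2 - 2*s + 1) - 108*3**s*s*(s - 4)*(s + 2)*(2*s + 3)*log(3) + 108*3**s*s*(s - 4)*(s + 2)*(2*s + 3)*log(2) - 108*3**s*(s - 4)*(s + 2)*(2*s + 3)*log(2) + 108*3**s*(s - 4)*(s + 2)*(2*s + 3) + 108*3**s*(s - 4)*(s + 2)*(2*s + 3)*log(3) + 729*3**s*(s - 4)*(2*s + 3)*(s**2 - 2*s + 1) + 54*6**s*s*(s - 4)*(s + 2)*(2*s + 3)*log(3) - 54*6**s*(s - 4)*(s + 2)*(2*s + 3)*log(3) - 54*6**s*(s - 4)*(s + 2)*(2*s + 3) - 2*6**s*(s + 2)*(2*s + 3)*(s**2 - 2*s + 1))/(162*2**s*(s - 4)*(s + 2)*(2*s + 3)*(s**2 - 2*s + 1))
  -3/2 < Re(s) < 4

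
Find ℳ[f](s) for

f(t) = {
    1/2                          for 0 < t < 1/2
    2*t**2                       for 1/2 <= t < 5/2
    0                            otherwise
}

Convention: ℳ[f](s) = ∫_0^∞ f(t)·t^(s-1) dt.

the 2 pieces separated at 1/2 each add one integral
∫ 1/2·t^(s-1) over [0, 1/2)
piece [1/2, 5/2): integrate 2*t**2 against the kernel

(25*5**s*s + 2)/(2*2**s*s*(s + 2))
  Re(s) > 0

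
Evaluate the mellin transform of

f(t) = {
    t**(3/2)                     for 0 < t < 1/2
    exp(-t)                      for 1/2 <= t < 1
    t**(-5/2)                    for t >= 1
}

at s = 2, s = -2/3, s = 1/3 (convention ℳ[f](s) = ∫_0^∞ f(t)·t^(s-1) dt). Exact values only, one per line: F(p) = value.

cuts at 1/2, 1: linearity sums the 3 kernel integrals
∫ t**(3/2)·t^(s-1) over [0, 1/2)
∫ exp(-t)·t^(s-1) over [1/2, 1)
[1, ∞) adds the kernel integral of t**(-5/2)

F(2) = -2*exp(-1) + sqrt(2)/56 + 3*exp(-1/2)/2 + 2
F(-2/3) = -uppergamma(-2/3, 1) + 6/19 + uppergamma(-2/3, 1/2) + 3*2**(1/6)/5
F(1/3) = -uppergamma(1/3, 1) + 3*2**(1/6)/22 + 6/13 + uppergamma(1/3, 1/2)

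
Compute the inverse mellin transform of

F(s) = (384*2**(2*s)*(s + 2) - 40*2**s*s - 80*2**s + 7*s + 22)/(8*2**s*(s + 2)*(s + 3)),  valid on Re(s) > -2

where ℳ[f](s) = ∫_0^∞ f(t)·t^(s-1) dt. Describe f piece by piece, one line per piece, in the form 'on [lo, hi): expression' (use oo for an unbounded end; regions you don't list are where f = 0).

breakpoints 1/2, 1: one integral from each of the 3 segments
on [0, 1/2) integrate f = 4*t**2 against the kernel
between 1/2 and 1 the integrand is t**3·t^(s-1)
segment 1 to 2 holds 6*t**3; add its integral

on [0, 1/2): 4*t**2
on [1/2, 1): t**3
on [1, 2): 6*t**3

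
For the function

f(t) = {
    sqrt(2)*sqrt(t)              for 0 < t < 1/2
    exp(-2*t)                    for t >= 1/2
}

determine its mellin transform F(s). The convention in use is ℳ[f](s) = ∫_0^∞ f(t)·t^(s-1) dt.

remove the common scale on t first: sqrt(t) on [0, 1); exp(-t) on [1, ∞)
along the cuts 1/2, ℳ[f](s) splits into 2 integrals
segment [0, 1/2) carries sqrt(2)*sqrt(t); integrate it
[1/2, ∞) adds the kernel integral of exp(-2*t)

((2*s + 1)*uppergamma(s, 1) + 2)/(2**s*(2*s + 1))
  Re(s) > -1/2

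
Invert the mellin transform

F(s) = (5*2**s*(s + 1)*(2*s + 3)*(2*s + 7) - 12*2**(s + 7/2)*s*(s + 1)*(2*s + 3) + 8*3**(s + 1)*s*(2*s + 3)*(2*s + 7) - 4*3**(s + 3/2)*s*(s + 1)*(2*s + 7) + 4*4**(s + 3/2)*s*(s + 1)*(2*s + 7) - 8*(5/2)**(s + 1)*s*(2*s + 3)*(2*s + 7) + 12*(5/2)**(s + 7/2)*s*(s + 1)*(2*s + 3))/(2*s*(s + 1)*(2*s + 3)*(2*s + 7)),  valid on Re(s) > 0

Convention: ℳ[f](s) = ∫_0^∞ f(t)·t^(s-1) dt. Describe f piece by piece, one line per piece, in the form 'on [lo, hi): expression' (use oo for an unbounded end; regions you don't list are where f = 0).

f breaks at 2, 5/2, 3 into 4 integrals to sum
∫ 5/2·t^(s-1) over [0, 2)
over [2, 5/2), the kernel integral of 3*t**(7/2) enters the sum
∫ over [5/2, 3) of 4*t·t^(s-1) joins the sum
segment 3 to 4 holds t**(3/2); add its integral

on [0, 2): 5/2
on [2, 5/2): 3*t**(7/2)
on [5/2, 3): 4*t
on [3, 4): t**(3/2)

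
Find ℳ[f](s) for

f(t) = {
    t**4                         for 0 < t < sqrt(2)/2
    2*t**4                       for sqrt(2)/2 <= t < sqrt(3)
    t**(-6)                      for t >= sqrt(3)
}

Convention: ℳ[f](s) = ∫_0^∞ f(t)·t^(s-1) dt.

reversing the power substitution: t**2 on [0, 1/2); 2*t**2 on [1/2, 3); t**(-3) on [3, ∞)
peel off the shared t-power: t on [0, 1/2); 2*t on [1/2, 3); t**(-4) on [3, ∞)
integrate the 3 segments split at sqrt(2)/2, sqrt(3), then add the results
on [0, sqrt(2)/2) integrate f = t**4 against the kernel
for t in [sqrt(2)/2, sqrt(3)): the term is ∫ 2*t**4·t^(s-1)
piece [sqrt(3), ∞): integrate t**(-6) against the kernel

(1940*6**(s/2)*s - 11680*6**(s/2) - 27*s + 162)/(108*2**(s/2)*(s**2 - 2*s - 24))
  -4 < Re(s) < 6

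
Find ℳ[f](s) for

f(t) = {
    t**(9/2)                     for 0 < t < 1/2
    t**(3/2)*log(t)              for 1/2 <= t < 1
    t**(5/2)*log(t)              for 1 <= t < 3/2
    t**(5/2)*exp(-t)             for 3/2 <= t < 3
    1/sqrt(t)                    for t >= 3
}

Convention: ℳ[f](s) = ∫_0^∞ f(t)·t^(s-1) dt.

2**(-s - 7/2)*(2**(s + 7/2)*(2*s - 1)*(2*s + 5)**2*(2*s + 9)*(8*s - (2*s + 5)**2 + 16)*uppergamma(s + 5/2, 3/2) - 2**(s + 7/2)*(2*s - 1)*(2*s + 5)**2*(2*s + 9)*(8*s - (2*s + 5)**2 + 16)*uppergamma(s + 5/2, 3) + 2**(s + 11/2)*(2*s - 1)*(2*s + 5)**2*(2*s + 9) + 2**(s + 11/2)*(2*s - 1)*(2*s + 9)*(8*s - (2*s + 5)**2 + 16) + 3**(s + 1/2)*(2*s - 1)*(2*s + 5)*(2*s + 9)*(-108*log(2) + 108*log(3))*(8*s - (2*s + 5)**2 + 16)/3 - 8*3**(s + 7/2)*(2*s - 1)*(2*s + 9)*(8*s - (2*s + 5)**2 + 16)/3 - 16*6**(s + 1/2)*(2*s + 5)**2*(2*s + 9)*(8*s - (2*s + 5)**2 + 16)/3 - 8*(2*s - 1)*(2*s + 5)**3*(2*s + 9)*log(2) - 16*(2*s - 1)*(2*s + 5)**2*(2*s + 9) + 16*(2*s - 1)*(2*s + 5)**2*(2*s + 9)*log(2) + (2*s - 1)*(2*s + 5)**2*(8*s - (2*s + 5)**2 + 16))/((2*s - 1)*(2*s + 5)**2*(2*s + 9)*(8*s - (2*s + 5)**2 + 16))
  -9/2 < Re(s) < 1/2

strip the shared t-power: t**(5/2) on [0, 1/2); log(t)/sqrt(t) on [1/2, 1); sqrt(t)*log(t) on [1, 3/2); …
the shared t-power comes off first: t**2 on [0, 1/2); log(t)/t on [1/2, 1); log(t) on [1, 3/2); …
the 5 pieces separated at 1/2, 1, 3/2, 3 each add one integral
∫ over [0, 1/2) of t**(9/2)·t^(s-1) joins the sum
∫ t**(3/2)*log(t)·t^(s-1) over [1/2, 1)
between 1 and 3/2 the integrand is t**(5/2)*log(t)·t^(s-1)
on [3/2, 3) integrate f = t**(5/2)*exp(-t) against the kernel
[3, ∞) adds the kernel integral of 1/sqrt(t)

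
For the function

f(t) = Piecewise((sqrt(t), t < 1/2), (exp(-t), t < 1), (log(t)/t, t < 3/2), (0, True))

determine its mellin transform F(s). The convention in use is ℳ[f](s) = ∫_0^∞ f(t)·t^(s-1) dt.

cuts at 1/2, 1: linearity sums the 3 kernel integrals
[0, 1/2) adds the kernel integral of sqrt(t)
segment [1/2, 1) carries exp(-t); integrate it
[1, 3/2) adds the kernel integral of log(t)/t

(3*2**s*(2*s + 1)*(s**2 - 2*s + 1)*uppergamma(s, 1/2) - 3*2**s*(2*s + 1)*(s**2 - 2*s + 1)*uppergamma(s, 1) + 3*2**s*(2*s + 1) + 3**s*s*(2*s + 1)*(-2*log(2) + 2*log(3)) - 2*3**s*(2*s + 1) + 3**s*(2*s + 1)*(-2*log(3) + 2*log(2)) + 3*sqrt(2)*(s**2 - 2*s + 1))/(3*2**s*(2*s + 1)*(s**2 - 2*s + 1))
  Re(s) > -1/2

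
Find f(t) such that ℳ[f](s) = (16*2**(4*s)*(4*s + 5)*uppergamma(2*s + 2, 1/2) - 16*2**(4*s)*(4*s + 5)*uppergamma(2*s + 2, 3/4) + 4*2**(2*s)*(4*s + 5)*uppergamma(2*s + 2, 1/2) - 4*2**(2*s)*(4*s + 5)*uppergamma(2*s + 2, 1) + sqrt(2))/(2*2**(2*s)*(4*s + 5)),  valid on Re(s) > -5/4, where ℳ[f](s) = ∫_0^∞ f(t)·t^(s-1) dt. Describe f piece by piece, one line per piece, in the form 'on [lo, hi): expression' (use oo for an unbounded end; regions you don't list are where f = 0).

reversing the shared t-power: t**(1/4) on [0, 1/4); exp(-sqrt(t)) on [1/4, 1); exp(-sqrt(t)/2) on [1, 9/4)
the power substitution comes off first: sqrt(t) on [0, 1/2); exp(-t) on [1/2, 1); exp(-t/2) on [1, 3/2)
breakpoints 1/4, 1: one integral from each of the 3 segments
[0, 1/4) adds the kernel integral of t**(5/4)
∫ t*exp(-sqrt(t))·t^(s-1) over [1/4, 1)
piece [1, 9/4): integrate t*exp(-sqrt(t)/2) against the kernel

on [0, 1/4): t**(5/4)
on [1/4, 1): t*exp(-sqrt(t))
on [1, 9/4): t*exp(-sqrt(t)/2)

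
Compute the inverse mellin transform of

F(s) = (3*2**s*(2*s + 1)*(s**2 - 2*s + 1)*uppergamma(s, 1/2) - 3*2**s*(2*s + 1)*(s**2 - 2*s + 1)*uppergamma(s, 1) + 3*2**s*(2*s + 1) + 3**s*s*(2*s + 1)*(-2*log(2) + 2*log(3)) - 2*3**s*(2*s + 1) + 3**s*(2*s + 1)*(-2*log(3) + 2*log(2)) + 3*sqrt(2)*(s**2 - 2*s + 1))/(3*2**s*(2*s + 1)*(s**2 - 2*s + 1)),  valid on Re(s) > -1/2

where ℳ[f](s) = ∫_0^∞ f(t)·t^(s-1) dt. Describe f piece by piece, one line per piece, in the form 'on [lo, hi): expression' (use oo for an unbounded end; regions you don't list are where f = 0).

breakpoints 1/2, 1: one integral from each of the 3 segments
the [0, 1/2) slice contributes ∫ sqrt(t)·t^(s-1) dt
the [1/2, 1) slice contributes ∫ exp(-t)·t^(s-1) dt
on [1, 3/2) integrate f = log(t)/t against the kernel

on [0, 1/2): sqrt(t)
on [1/2, 1): exp(-t)
on [1, 3/2): log(t)/t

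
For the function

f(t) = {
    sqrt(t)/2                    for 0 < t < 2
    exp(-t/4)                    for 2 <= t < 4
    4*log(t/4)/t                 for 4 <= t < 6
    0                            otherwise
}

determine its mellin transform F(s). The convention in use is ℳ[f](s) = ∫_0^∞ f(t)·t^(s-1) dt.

back out the common scale on t: sqrt(2)*sqrt(t)/2 on [0, 1); exp(-t/2) on [1, 2); 2*log(t/2)/t on [2, 3)
invert the common scale on t to get sqrt(t) on [0, 1/2); exp(-t) on [1/2, 1); log(t)/t on [1, 3/2)
along the cuts 2, 4, ℳ[f](s) splits into 3 integrals
for t in [0, 2): the term is ∫ sqrt(t)/2·t^(s-1)
[2, 4) adds the kernel integral of exp(-t/4)
on [4, 6) integrate f = 4*log(t/4)/t against the kernel

2**s*(3*2**s*(2*s + 1)*(s**2 - 2*s + 1)*uppergamma(s, 1/2) - 3*2**s*(2*s + 1)*(s**2 - 2*s + 1)*uppergamma(s, 1) + 3*2**s*(2*s + 1) + 3**s*s*(2*s + 1)*(-2*log(2) + 2*log(3)) - 2*3**s*(2*s + 1) + 3**s*(2*s + 1)*(-2*log(3) + 2*log(2)) + 3*sqrt(2)*(s**2 - 2*s + 1))/(3*(2*s + 1)*(s**2 - 2*s + 1))
  Re(s) > -1/2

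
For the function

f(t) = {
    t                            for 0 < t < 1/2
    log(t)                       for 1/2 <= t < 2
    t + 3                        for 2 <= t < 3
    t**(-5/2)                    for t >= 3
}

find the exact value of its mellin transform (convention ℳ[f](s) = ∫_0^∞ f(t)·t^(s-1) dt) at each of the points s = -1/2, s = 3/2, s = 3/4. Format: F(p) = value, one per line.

breakpoints 1/2, 2, 3: one integral from each of the 4 segments
on [0, 1/2): add ∫ t·t^(s-1) dt
segment [1/2, 2) carries log(t); integrate it
the [2, 3) slice contributes ∫ (t + 3)·t^(s-1) dt
[3, ∞) adds the kernel integral of t**(-5/2)

F(-1/2) = sqrt(2)*(-486*log(2) + sqrt(2) + 648)/162
F(3/2) = sqrt(2)*(-1139 + 30*sqrt(2) + 270*log(2) + 864*sqrt(6))/180
F(3/4) = 2**(1/4)*(-436*sqrt(2) + 2*2**(3/4)*3**(1/4) + 65 + log(2**(42 + 84*sqrt(2))) + 180*6**(3/4))/63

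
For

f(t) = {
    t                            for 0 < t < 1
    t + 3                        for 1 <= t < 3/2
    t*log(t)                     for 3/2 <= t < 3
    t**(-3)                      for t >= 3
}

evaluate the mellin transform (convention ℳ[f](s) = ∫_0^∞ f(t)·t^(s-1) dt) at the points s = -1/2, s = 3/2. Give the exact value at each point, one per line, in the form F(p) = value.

F(-1/2) = -2266*sqrt(3)/567 + sqrt(6) + log(2**(sqrt(6))*3**(-sqrt(6) + 2*sqrt(3))) + 6
F(3/2) = -922*sqrt(3)/675 - 2 + 213*sqrt(6)/100 + log(2**(9*sqrt(6)/20)*3**(-9*sqrt(6)/20 + 18*sqrt(3)/5))

decompose at 1, 3/2, 3; ℳ[f](s) sums the 4 pieces' integrals
segment 0 to 1 holds t; add its integral
over [1, 3/2), the kernel integral of (t + 3) enters the sum
on [3/2, 3) integrate f = t*log(t) against the kernel
[3, ∞) adds the kernel integral of t**(-3)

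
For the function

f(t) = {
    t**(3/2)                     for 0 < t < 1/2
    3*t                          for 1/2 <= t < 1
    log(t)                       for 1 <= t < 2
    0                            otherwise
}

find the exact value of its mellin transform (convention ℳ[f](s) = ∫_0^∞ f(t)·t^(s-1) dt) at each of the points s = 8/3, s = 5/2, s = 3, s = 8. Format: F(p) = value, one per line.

F(8/3) = -9*2**(2/3)/16 - 9*2**(1/3)/176 + 3*2**(5/6)/400 + 675/704 + 3*2**(2/3)*log(2)/2
F(5/2) = sqrt(2)*(-15536 + 11567*sqrt(2) + 35840*log(2))/22400
F(3) = -43/576 + sqrt(2)/144 + 8*log(2)/3
F(8) = -5609/1536 + sqrt(2)/9728 + 32*log(2)

f breaks at 1/2, 1 into 3 integrals to sum
the [0, 1/2) slice contributes ∫ t**(3/2)·t^(s-1) dt
on [1/2, 1): add ∫ 3*t·t^(s-1) dt
[1, 2) adds the kernel integral of log(t)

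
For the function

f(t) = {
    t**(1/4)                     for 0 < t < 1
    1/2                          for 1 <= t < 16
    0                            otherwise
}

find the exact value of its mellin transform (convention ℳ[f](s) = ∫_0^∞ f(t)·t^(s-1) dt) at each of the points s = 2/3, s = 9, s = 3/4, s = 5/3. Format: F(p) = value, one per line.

peel off the power substitution: sqrt(t) on [0, 1); 1/2 on [1, 4)
reversing the power substitution: t on [0, 1); 1/2 on [1, 2)
f breaks at 1 into 2 integrals to sum
[0, 1) adds the kernel integral of t**(1/4)
between 1 and 16 the integrand is 1/2·t^(s-1)

F(2/3) = 15/44 + 3*2**(2/3)
F(9) = 282513404363/74
F(3/4) = 17/3
F(5/3) = 51/230 + 96*2**(2/3)/5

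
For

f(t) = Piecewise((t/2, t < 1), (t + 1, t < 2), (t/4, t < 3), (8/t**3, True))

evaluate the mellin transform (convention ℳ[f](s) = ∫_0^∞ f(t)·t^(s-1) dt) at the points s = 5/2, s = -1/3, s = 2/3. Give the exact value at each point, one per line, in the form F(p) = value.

F(5/2) = -19/35 + 116*sqrt(2)/35 + 305*sqrt(3)/42
F(-1/3) = -3*2**(2/3)/8 + 437*3**(2/3)/1080 + 9/4
F(2/3) = -9/5 + 727*3**(2/3)/1260 + 12*2**(2/3)/5

strip the common scale on t: t on [0, 1/2); 2*t + 1 on [1/2, 1); t/2 on [1, 3/2); …
split f at 1, 2, 3: ℳ[f](s) collects 4 kernel integrals
∫ t/2·t^(s-1) over [0, 1)
the [1, 2) slice contributes ∫ (t + 1)·t^(s-1) dt
on [2, 3): add ∫ t/4·t^(s-1) dt
for t in [3, ∞): the term is ∫ 8/t**3·t^(s-1)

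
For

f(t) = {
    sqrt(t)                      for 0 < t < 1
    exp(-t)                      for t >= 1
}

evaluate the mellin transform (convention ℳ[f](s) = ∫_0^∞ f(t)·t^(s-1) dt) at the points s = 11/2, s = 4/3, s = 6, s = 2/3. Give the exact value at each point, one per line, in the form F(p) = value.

F(11/2) = (E*(16 + 2835*sqrt(pi)*erfc(1)) + 11490)*exp(-1)/96
F(4/3) = uppergamma(4/3, 1) + 6/11
F(6) = 2/13 + 326*exp(-1)
F(2/3) = uppergamma(2/3, 1) + 6/7

along the cuts 1, ℳ[f](s) splits into 2 integrals
between 0 and 1 the integrand is sqrt(t)·t^(s-1)
segment 1 to ∞ holds exp(-t); add its integral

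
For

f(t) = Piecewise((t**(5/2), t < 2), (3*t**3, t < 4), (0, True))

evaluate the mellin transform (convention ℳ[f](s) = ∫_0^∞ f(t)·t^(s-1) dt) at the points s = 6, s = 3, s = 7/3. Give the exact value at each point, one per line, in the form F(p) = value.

integrate the 2 segments split at 2, then add the results
piece [0, 2): integrate t**(5/2) against the kernel
piece [2, 4): integrate 3*t**3 against the kernel

F(6) = 512*sqrt(2)/17 + 261632/3
F(3) = 64*sqrt(2)/11 + 2016
F(7/3) = -18*2**(1/3) + 96*2**(5/6)/29 + 576*2**(2/3)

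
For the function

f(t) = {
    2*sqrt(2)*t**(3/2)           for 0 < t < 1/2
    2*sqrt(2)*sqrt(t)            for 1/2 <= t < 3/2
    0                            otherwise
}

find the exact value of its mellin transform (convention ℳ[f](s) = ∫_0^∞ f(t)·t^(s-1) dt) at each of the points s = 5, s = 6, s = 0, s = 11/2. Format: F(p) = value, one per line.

strip the common scale on t: t**(3/2) on [0, 1); 2*sqrt(t) on [1, 3)
breakpoints 1/2: one integral from each of the 2 segments
∫ 2*sqrt(2)*t**(3/2)·t^(s-1) over [0, 1/2)
on [1/2, 3/2) integrate f = 2*sqrt(2)*sqrt(t) against the kernel

F(5) = -15/2288 + 243*sqrt(3)/88
F(6) = -17/6240 + 729*sqrt(3)/208
F(0) = -10/3 + 4*sqrt(3)
F(11/2) = 5099*sqrt(2)/1344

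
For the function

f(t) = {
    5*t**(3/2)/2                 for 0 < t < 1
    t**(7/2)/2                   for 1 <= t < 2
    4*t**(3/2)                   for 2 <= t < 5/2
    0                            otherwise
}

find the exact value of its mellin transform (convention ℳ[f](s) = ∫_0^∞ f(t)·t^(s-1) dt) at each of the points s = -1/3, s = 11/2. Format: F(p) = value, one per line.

F(-1/3) = -744*2**(1/6)/133 + 264/133 + 30*2**(5/6)*5**(1/6)/7
F(11/2) = 613621/2016

treat the 3 regions marked off by 1, 2 separately and sum
[0, 1) adds the kernel integral of 5*t**(3/2)/2
piece [1, 2): integrate t**(7/2)/2 against the kernel
on [2, 5/2) integrate f = 4*t**(3/2) against the kernel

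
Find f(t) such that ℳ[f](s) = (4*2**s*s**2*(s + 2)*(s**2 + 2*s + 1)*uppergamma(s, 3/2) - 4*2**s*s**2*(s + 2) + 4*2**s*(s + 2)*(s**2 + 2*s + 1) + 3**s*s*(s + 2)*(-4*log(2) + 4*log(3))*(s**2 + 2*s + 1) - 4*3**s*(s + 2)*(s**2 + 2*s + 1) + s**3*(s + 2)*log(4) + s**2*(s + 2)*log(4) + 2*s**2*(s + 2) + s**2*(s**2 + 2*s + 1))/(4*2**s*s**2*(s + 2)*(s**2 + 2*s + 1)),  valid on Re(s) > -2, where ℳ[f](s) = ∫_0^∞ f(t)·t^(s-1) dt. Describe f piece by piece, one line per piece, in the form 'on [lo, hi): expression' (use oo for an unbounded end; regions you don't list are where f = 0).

on [0, 1/2): t**2
on [1/2, 1): t*log(t)
on [1, 3/2): log(t)
on [3/2, oo): exp(-t)

split f at 1/2, 1, 3/2: ℳ[f](s) collects 4 kernel integrals
segment 0 to 1/2 holds t**2; add its integral
on [1/2, 1): add ∫ t*log(t)·t^(s-1) dt
on [1, 3/2) integrate f = log(t) against the kernel
∫ over [3/2, ∞) of exp(-t)·t^(s-1) joins the sum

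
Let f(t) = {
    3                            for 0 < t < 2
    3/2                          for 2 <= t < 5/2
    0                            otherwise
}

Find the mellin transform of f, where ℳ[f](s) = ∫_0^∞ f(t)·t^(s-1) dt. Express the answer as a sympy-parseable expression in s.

split f at 2: ℳ[f](s) collects 2 kernel integrals
[0, 2) adds the kernel integral of 3
the [2, 5/2) slice contributes ∫ 3/2·t^(s-1) dt

3*(2**s + (5/2)**s)/(2*s)
  Re(s) > 0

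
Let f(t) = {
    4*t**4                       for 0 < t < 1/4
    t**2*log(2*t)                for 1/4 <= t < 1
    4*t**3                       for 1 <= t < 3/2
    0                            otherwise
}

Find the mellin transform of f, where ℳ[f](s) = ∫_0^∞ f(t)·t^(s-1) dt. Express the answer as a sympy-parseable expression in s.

peel off the shared t-power: 4*t**2 on [0, 1/4); log(2*t) on [1/4, 1); 4*t on [1, 3/2)
reversing the common scale on t: t**2 on [0, 1/2); log(t) on [1/2, 2); 2*t on [2, 3)
summing 3 kernel integrals split by 1/4, 1 yields ℳ[f](s)
∫ over [0, 1/4) of 4*t**4·t^(s-1) joins the sum
∫ t**2*log(2*t)·t^(s-1) over [1/4, 1)
∫ over [1, 3/2) of 4*t**3·t^(s-1) joins the sum

(-256*2**(2*s)*(s + 2)**2*(s + 4) + 64*2**(2*s)*(s + 2)*(s + 3)*(s + 4)*log(2) - 64*2**(2*s)*(s + 3)*(s + 4) + 864*6**s*(s + 2)**2*(s + 4) + (s + 2)**2*(s + 3) + 4*(s + 2)*(s + 3)*(s + 4)*log(2) + 4*(s + 3)*(s + 4))/(64*2**(2*s)*(s + 2)**2*(s + 3)*(s + 4))
  Re(s) > -4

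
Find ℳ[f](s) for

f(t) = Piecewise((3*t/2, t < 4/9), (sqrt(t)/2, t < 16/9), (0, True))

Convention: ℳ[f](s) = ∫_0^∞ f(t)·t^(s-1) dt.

back out the power substitution: 3*t**2/2 on [0, 2/3); t/2 on [2/3, 4/3)
invert the shared t-power to get 3*t/2 on [0, 2/3); 1/2 on [2/3, 4/3)
back out the common scale on t: t on [0, 1); 1/2 on [1, 2)
summing 2 kernel integrals split by 4/9 yields ℳ[f](s)
on [0, 4/9): add ∫ 3*t/2·t^(s-1) dt
on [4/9, 16/9) integrate f = sqrt(t)/2 against the kernel

(2/3)**(2*s + 1)*(2**(2*s + 1)*(s + 1) + s)/((s + 1)*(2*s + 1))
  Re(s) > -1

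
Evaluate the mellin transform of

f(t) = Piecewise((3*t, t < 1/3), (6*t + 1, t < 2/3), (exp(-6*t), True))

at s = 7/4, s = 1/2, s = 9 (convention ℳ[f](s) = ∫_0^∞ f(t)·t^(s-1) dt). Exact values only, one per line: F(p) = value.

F(7/4) = -8*3**(1/4)/77 + 6**(1/4)*uppergamma(7/4, 4)/36 + 104*2**(3/4)*3**(1/4)/231
F(1/2) = sqrt(3)*(-16 + 3*sqrt(2)*sqrt(pi)*erfc(2) + 28*sqrt(2))/18
F(9) = 16831*exp(-4)/78732 + 23533/1771470

the common scale on t comes off first: t on [0, 1); 2*t + 1 on [1, 2); exp(-2*t) on [2, ∞)
f breaks at 1/3, 2/3 into 3 integrals to sum
the [0, 1/3) slice contributes ∫ 3*t·t^(s-1) dt
for t in [1/3, 2/3): the term is ∫ (6*t + 1)·t^(s-1)
[2/3, ∞) adds the kernel integral of exp(-6*t)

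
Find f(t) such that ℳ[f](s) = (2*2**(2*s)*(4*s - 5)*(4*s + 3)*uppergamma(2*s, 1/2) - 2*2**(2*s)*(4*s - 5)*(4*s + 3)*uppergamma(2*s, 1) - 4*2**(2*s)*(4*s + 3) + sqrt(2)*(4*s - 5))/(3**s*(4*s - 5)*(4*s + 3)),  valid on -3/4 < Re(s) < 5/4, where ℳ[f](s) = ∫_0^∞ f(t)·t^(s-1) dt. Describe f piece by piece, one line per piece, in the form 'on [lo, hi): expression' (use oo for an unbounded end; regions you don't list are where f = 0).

invert the common scale on t to get 2**(1/4)*3**(3/4)*t**(3/4)/2 on [0, 1/6); exp(-sqrt(6)*sqrt(t)/2) on [1/6, 2/3); 2*2**(1/4)*3**(3/4)/(9*t**(5/4)) on [2/3, ∞)
invert the common scale on t to get t**(3/4) on [0, 1/4); exp(-sqrt(t)) on [1/4, 1); t**(-5/4) on [1, ∞)
invert the power substitution to get t**(3/2) on [0, 1/2); exp(-t) on [1/2, 1); t**(-5/2) on [1, ∞)
linearity at 1/3, 4/3 turns ℳ[f](s) into 3 summed integrals
segment 0 to 1/3 holds sqrt(2)*3**(3/4)*t**(3/4)/4; add its integral
for t in [1/3, 4/3): the term is ∫ exp(-sqrt(3)*sqrt(t)/2)·t^(s-1)
on [4/3, ∞): add ∫ 4*sqrt(2)*3**(3/4)/(9*t**(5/4))·t^(s-1) dt

on [0, 1/3): sqrt(2)*3**(3/4)*t**(3/4)/4
on [1/3, 4/3): exp(-sqrt(3)*sqrt(t)/2)
on [4/3, oo): 4*sqrt(2)*3**(3/4)/(9*t**(5/4))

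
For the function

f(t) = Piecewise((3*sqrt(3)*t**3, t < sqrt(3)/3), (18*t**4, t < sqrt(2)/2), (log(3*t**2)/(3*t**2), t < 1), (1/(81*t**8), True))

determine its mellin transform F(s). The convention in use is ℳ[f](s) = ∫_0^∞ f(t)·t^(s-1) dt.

back out the power substitution: 3*sqrt(3)*t**(3/2) on [0, 1/3); 18*t**2 on [1/3, 1/2); log(3*t)/(3*t) on [1/2, 1); …
back out the common scale on t: t**(3/2) on [0, 1); 2*t**2 on [1, 3/2); log(t)/t on [3/2, 3); …
f breaks at sqrt(3)/3, sqrt(2)/2, 1 into 4 integrals to sum
for t in [0, sqrt(3)/3): the term is ∫ 3*sqrt(3)*t**3·t^(s-1)
∫ 18*t**4·t^(s-1) over [sqrt(3)/3, sqrt(2)/2)
between sqrt(2)/2 and 1 the integrand is log(3*t**2)/(3*t**2)·t^(s-1)
[1, ∞) adds the kernel integral of 1/(81*t**8)

(324*2**(s/2)*(s/2 - 4)*(s/2 + 2)*(s**2/4 - s + 1) - 324*2**(s/2)*(s/2 - 4)*(s + 3)*(s**2/4 - s + 1) - 54*3**(s/2)*s*(s/2 - 4)*(s/2 + 2)*(s + 3)*log(3) + 54*3**(s/2)*s*(s/2 - 4)*(s/2 + 2)*(s + 3)*log(2) - 108*3**(s/2)*(s/2 - 4)*(s/2 + 2)*(s + 3)*log(2) + 108*3**(s/2)*(s/2 - 4)*(s/2 + 2)*(s + 3) + 108*3**(s/2)*(s/2 - 4)*(s/2 + 2)*(s + 3)*log(3) + 729*3**(s/2)*(s/2 - 4)*(s + 3)*(s**2/4 - s + 1) + 27*6**(s/2)*s*(s/2 - 4)*(s/2 + 2)*(s + 3)*log(3) - 54*6**(s/2)*(s/2 - 4)*(s/2 + 2)*(s + 3)*log(3) - 54*6**(s/2)*(s/2 - 4)*(s/2 + 2)*(s + 3) - 2*6**(s/2)*(s/2 + 2)*(s + 3)*(s**2/4 - s + 1))/(324*6**(s/2)*(s/2 - 4)*(s/2 + 2)*(s + 3)*(s**2/4 - s + 1))
  -3 < Re(s) < 8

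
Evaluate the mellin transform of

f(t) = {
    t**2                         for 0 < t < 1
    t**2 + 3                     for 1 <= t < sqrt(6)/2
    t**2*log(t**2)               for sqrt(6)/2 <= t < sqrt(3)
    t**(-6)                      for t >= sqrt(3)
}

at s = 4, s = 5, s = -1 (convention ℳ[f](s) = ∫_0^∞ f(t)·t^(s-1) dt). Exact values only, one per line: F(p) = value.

F(4) = 17/48 + log(27*1944**(3/16))
F(5) = -113*sqrt(3)/147 - 27*sqrt(6)*log(3)/112 - 3/5 + 27*sqrt(6)*log(2)/112 + 3861*sqrt(6)/3920 + 27*sqrt(3)*log(3)/7
F(-1) = -1133*sqrt(3)/567 + sqrt(6)/2 + log(2**(sqrt(6)/2)*3**(-sqrt(6)/2 + sqrt(3))) + 3

remove the power substitution first: t on [0, 1); t + 3 on [1, 3/2); t*log(t) on [3/2, 3); …
treat the 4 regions marked off by 1, sqrt(6)/2, sqrt(3) separately and sum
∫ t**2·t^(s-1) over [0, 1)
segment [1, sqrt(6)/2) carries (t**2 + 3); integrate it
between sqrt(6)/2 and sqrt(3) the integrand is t**2*log(t**2)·t^(s-1)
piece [sqrt(3), ∞): integrate t**(-6) against the kernel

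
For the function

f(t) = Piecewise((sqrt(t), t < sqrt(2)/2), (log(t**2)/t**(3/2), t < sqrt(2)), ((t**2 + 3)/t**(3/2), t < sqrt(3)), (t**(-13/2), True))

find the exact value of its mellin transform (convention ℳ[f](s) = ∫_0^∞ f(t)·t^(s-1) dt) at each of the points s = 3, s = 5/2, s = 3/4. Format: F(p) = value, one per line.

F(3) = 2**(1/4)*(-436*sqrt(2) + 2*2**(3/4)*3**(1/4) + 65 + log(2**(42 + 84*sqrt(2))) + 180*6**(3/4))/126
F(5/2) = sqrt(2)*(-330 + sqrt(2) + 108*log(2) + 144*sqrt(6))/72
F(3/4) = -4*2**(3/8)*log(2)/3 - 8*3**(5/8)/15 - 26*2**(5/8)/45 - 2*2**(5/8)*log(2)/3 + 4*3**(1/8)/621 + 178*2**(3/8)/45

peel off the shared t-power: 1 on [0, sqrt(2)/2); log(t**2)/t**2 on [sqrt(2)/2, sqrt(2)); (t**2 + 3)/t**2 on [sqrt(2), sqrt(3)); …
strip the power substitution: 1 on [0, 1/2); log(t)/t on [1/2, 2); (t + 3)/t on [2, 3); …
peel off the shared t-power: t on [0, 1/2); log(t) on [1/2, 2); t + 3 on [2, 3); …
split f at sqrt(2)/2, sqrt(2), sqrt(3): ℳ[f](s) collects 4 kernel integrals
on [0, sqrt(2)/2): add ∫ sqrt(t)·t^(s-1) dt
segment [sqrt(2)/2, sqrt(2)) carries log(t**2)/t**(3/2); integrate it
segment [sqrt(2), sqrt(3)) carries (t**2 + 3)/t**(3/2); integrate it
segment [sqrt(3), ∞) carries t**(-13/2); integrate it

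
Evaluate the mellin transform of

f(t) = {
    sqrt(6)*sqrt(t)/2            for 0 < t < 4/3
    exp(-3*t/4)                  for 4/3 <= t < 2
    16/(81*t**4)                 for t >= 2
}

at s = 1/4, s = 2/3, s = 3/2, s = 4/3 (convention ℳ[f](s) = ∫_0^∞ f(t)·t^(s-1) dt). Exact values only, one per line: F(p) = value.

F(1/4) = 2**(1/4)*3**(3/4)*(-1215*2**(1/4)*uppergamma(1/4, 3/2) + 4*3**(1/4) + 1215*2**(1/4)*uppergamma(1/4, 1) + 1620*2**(3/4))/3645
F(2/3) = -2*6**(1/3)*uppergamma(2/3, 3/2)/3 + 2**(2/3)/270 + 2*6**(1/3)*uppergamma(2/3, 1)/3 + 4*2**(5/6)*3**(1/3)/7
F(3/2) = -4*sqrt(2)*exp(-3/2)/3 - 4*sqrt(3)*sqrt(pi)*erfc(sqrt(6)/2)/9 + 4*sqrt(2)/405 + 4*sqrt(3)*sqrt(pi)*erfc(1)/9 + 8*sqrt(3)*exp(-1)/9 + 4*sqrt(6)/9
F(4/3) = -4*6**(2/3)*uppergamma(4/3, 3/2)/9 + 2**(1/3)/108 + 4*6**(2/3)*uppergamma(4/3, 1)/9 + 16*2**(1/6)*3**(2/3)/33

the common scale on t comes off first: sqrt(3)*sqrt(t) on [0, 2/3); exp(-3*t/2) on [2/3, 1); 1/(81*t**4) on [1, ∞)
invert the common scale on t to get sqrt(t) on [0, 2); exp(-t/2) on [2, 3); t**(-4) on [3, ∞)
treat the 3 regions marked off by 4/3, 2 separately and sum
segment 0 to 4/3 holds sqrt(6)*sqrt(t)/2; add its integral
for t in [4/3, 2): the term is ∫ exp(-3*t/4)·t^(s-1)
segment [2, ∞) carries 16/(81*t**4); integrate it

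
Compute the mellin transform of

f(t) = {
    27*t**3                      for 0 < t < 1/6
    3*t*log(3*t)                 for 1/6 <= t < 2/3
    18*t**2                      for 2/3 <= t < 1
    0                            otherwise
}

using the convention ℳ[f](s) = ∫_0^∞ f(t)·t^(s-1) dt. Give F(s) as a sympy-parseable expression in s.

(-64*2**(2*s)*(s + 1)**2*(s + 3) + 16*2**(2*s)*(s + 1)*(s + 2)*(s + 3)*log(2) - 16*2**(2*s)*(s + 2)*(s + 3) + 144*6**s*(s + 1)**2*(s + 3) + (s + 1)**2*(s + 2) + 4*(s + 1)*(s + 2)*(s + 3)*log(2) + 4*(s + 2)*(s + 3))/(8*6**s*(s + 1)**2*(s + 2)*(s + 3))
  Re(s) > -3

the common scale on t comes off first: t**3 on [0, 1/2); t*log(t) on [1/2, 2); 2*t**2 on [2, 3)
strip the shared t-power: t**2 on [0, 1/2); log(t) on [1/2, 2); 2*t on [2, 3)
f breaks at 1/6, 2/3 into 3 integrals to sum
for t in [0, 1/6): the term is ∫ 27*t**3·t^(s-1)
segment 1/6 to 2/3 holds 3*t*log(3*t); add its integral
piece [2/3, 1): integrate 18*t**2 against the kernel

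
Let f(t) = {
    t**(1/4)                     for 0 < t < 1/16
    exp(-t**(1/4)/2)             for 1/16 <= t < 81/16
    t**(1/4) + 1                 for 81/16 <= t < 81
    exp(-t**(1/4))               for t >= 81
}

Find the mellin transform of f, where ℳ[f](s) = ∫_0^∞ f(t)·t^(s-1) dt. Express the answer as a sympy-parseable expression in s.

(16*1296**s*s + 1296**s + 2**(4*s + 2)*s*(4*s + 1)*uppergamma(4*s, 3) + 2**(8*s + 2)*s*(4*s + 1)*uppergamma(4*s, 1/4) - 2**(8*s + 2)*s*(4*s + 1)*uppergamma(4*s, 3/4) - 10*81**s*s - 81**s + 2*s)/(16**s*s*(4*s + 1))
  Re(s) > -1/4

reversing the power substitution: sqrt(t) on [0, 1/4); exp(-sqrt(t)/2) on [1/4, 9/4); sqrt(t) + 1 on [9/4, 9); …
peel off the power substitution: t on [0, 1/2); exp(-t/2) on [1/2, 3/2); t + 1 on [3/2, 3); …
slice at 1/16, 81/16, 81, transform all 4 pieces, and sum them
the [0, 1/16) slice contributes ∫ t**(1/4)·t^(s-1) dt
segment [1/16, 81/16) carries exp(-t**(1/4)/2); integrate it
[81/16, 81) adds the kernel integral of (t**(1/4) + 1)
piece [81, ∞): integrate exp(-t**(1/4)) against the kernel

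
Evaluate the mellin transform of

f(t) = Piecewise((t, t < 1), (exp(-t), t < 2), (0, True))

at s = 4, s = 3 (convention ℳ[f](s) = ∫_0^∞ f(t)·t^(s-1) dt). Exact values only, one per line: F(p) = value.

f breaks at 1 into 2 integrals to sum
piece [0, 1): integrate t against the kernel
∫ over [1, 2) of exp(-t)·t^(s-1) joins the sum

F(4) = -38*exp(-2) + 1/5 + 16*exp(-1)
F(3) = -10*exp(-2) + 1/4 + 5*exp(-1)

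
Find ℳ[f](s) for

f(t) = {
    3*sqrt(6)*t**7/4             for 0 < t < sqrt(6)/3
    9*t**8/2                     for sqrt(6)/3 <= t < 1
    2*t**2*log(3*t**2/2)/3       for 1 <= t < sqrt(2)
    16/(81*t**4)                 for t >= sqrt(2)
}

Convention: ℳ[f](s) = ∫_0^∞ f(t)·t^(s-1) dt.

back out the power substitution: 3*sqrt(6)*t**(7/2)/4 on [0, 2/3); 9*t**4/2 on [2/3, 1); 2*t*log(3*t/2)/3 on [1, 2); …
back out the shared t-power: 3*sqrt(6)*t**(3/2)/4 on [0, 2/3); 9*t**2/2 on [2/3, 1); 2*log(3*t/2)/(3*t) on [1, 2); …
the common scale on t comes off first: t**(3/2) on [0, 1); 2*t**2 on [1, 3/2); log(t)/t on [3/2, 3); …
f breaks at sqrt(6)/3, 1, sqrt(2) into 4 integrals to sum
over [0, sqrt(6)/3), the kernel integral of 3*sqrt(6)*t**7/4 enters the sum
on [sqrt(6)/3, 1) integrate f = 9*t**8/2 against the kernel
∫ 2*t**2*log(3*t**2/2)/3·t^(s-1) over [1, sqrt(2))
segment sqrt(2) to ∞ holds 16/(81*t**4); add its integral

3**(-s/2 - 2)*(324*2**(s/2 + 2)*(s/2 - 2)*(s/2 + 4)*(-s + (s/2 + 2)**2 - 3) - 324*2**(s/2 + 2)*(s/2 - 2)*(s + 7)*(-s + (s/2 + 2)**2 - 3) - 108*3**(s/2 + 2)*(s/2 - 2)*(s/2 + 2)*(s/2 + 4)*(s + 7)*log(3) + 108*3**(s/2 + 2)*(s/2 - 2)*(s/2 + 2)*(s/2 + 4)*(s + 7)*log(2) - 108*3**(s/2 + 2)*(s/2 - 2)*(s/2 + 4)*(s + 7)*log(2) + 108*3**(s/2 + 2)*(s/2 - 2)*(s/2 + 4)*(s + 7) + 108*3**(s/2 + 2)*(s/2 - 2)*(s/2 + 4)*(s + 7)*log(3) + 729*3**(s/2 + 2)*(s/2 - 2)*(s + 7)*(-s + (s/2 + 2)**2 - 3) + 54*6**(s/2 + 2)*(s/2 - 2)*(s/2 + 2)*(s/2 + 4)*(s + 7)*log(3) - 54*6**(s/2 + 2)*(s/2 - 2)*(s/2 + 4)*(s + 7)*log(3) - 54*6**(s/2 + 2)*(s/2 - 2)*(s/2 + 4)*(s + 7) - 2*6**(s/2 + 2)*(s/2 + 4)*(s + 7)*(-s + (s/2 + 2)**2 - 3))/(324*(s/2 - 2)*(s/2 + 4)*(s + 7)*(-s + (s/2 + 2)**2 - 3))
  -7 < Re(s) < 4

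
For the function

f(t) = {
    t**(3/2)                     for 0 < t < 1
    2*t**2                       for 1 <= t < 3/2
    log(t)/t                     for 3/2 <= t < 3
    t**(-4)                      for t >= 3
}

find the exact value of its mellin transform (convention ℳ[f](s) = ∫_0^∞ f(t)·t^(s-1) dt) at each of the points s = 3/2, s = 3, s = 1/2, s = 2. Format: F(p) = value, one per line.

cuts at 1, 3/2, 3: linearity sums the 4 kernel integrals
segment 0 to 1 holds t**(3/2); add its integral
segment [1, 3/2) carries 2*t**2; integrate it
segment [3/2, 3) carries log(t)/t; integrate it
[3, ∞) adds the kernel integral of t**(-4)

F(3/2) = -538*sqrt(3)/135 - 5/21 + log(2**(sqrt(6))*3**(-sqrt(6) + 2*sqrt(3))) + 83*sqrt(6)/28
F(3) = 9*log(2)/8 + 271/180 + 27*log(3)/8
F(1/2) = -754*sqrt(3)/567 - 2*sqrt(3)*log(3)/3 - 2*sqrt(6)*log(2)/3 - 3/10 + 2*sqrt(6)*log(3)/3 + 67*sqrt(6)/30
F(2) = 1759/2016 + 3*log(2)/2 + 3*log(3)/2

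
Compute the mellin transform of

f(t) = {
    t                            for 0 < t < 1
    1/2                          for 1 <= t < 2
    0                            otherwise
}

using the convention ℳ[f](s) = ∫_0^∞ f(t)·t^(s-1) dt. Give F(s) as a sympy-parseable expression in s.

f breaks at 1 into 2 integrals to sum
segment [0, 1) carries t; integrate it
for t in [1, 2): the term is ∫ 1/2·t^(s-1)

(2**s*(s + 1) + s - 1)/(2*s*(s + 1))
  Re(s) > -1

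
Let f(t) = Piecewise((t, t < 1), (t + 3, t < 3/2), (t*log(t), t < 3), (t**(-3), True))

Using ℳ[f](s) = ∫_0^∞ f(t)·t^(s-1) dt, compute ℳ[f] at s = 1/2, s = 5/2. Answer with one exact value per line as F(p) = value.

F(1/2) = -6 - 178*sqrt(3)/135 + log(2**(sqrt(6)/2)*3**(-sqrt(6)/2 + 2*sqrt(3))) + 23*sqrt(6)/6
F(5/2) = -226*sqrt(3)/147 - 27*sqrt(6)*log(3)/56 - 6/5 + 27*sqrt(6)*log(2)/56 + 3861*sqrt(6)/1960 + 54*sqrt(3)*log(3)/7

decompose at 1, 3/2, 3; ℳ[f](s) sums the 4 pieces' integrals
∫ over [0, 1) of t·t^(s-1) joins the sum
segment 1 to 3/2 holds (t + 3); add its integral
the [3/2, 3) slice contributes ∫ t*log(t)·t^(s-1) dt
on [3, ∞): add ∫ t**(-3)·t^(s-1) dt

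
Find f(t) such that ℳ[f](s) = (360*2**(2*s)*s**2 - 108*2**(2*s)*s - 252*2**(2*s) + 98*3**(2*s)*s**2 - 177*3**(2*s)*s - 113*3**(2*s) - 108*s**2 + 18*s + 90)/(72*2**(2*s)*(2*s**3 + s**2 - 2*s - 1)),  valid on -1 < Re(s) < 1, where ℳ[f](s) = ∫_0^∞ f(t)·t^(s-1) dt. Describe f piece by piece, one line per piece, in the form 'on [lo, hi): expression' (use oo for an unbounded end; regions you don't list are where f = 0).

strip the shared t-power: sqrt(t) on [0, 1/4); 2*sqrt(t) + 1 on [1/4, 1); sqrt(t)/2 on [1, 9/4); …
strip the power substitution: t on [0, 1/2); 2*t + 1 on [1/2, 1); t/2 on [1, 3/2); …
integrate the 4 segments split at 1/4, 1, 9/4, then add the results
on [0, 1/4) integrate f = t against the kernel
∫ sqrt(t)*(2*sqrt(t) + 1)·t^(s-1) over [1/4, 1)
∫ t/2·t^(s-1) over [1, 9/4)
∫ over [9/4, ∞) of 1/t·t^(s-1) joins the sum

on [0, 1/4): t
on [1/4, 1): sqrt(t)*(2*sqrt(t) + 1)
on [1, 9/4): t/2
on [9/4, oo): 1/t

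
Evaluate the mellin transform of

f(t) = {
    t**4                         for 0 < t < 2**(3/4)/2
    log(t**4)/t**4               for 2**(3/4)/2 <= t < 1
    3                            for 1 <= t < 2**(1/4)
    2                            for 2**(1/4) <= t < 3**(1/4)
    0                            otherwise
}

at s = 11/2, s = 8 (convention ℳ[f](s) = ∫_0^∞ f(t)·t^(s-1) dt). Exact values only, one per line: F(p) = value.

F(11/2) = 2**(5/8)*(-8740*2**(3/8) + 2508*log(2) + 1368*2**(3/4) + 6787 + 4104*6**(3/8))/7524
F(8) = log(2)/8 + 217/96

remove the power substitution first: t**2 on [0, sqrt(2)/2); log(t**2)/t**2 on [sqrt(2)/2, 1); 3 on [1, sqrt(2)); …
peel off the power substitution: t on [0, 1/2); log(t)/t on [1/2, 1); 3 on [1, 2); …
treat the 4 regions marked off by 2**(3/4)/2, 1, 2**(1/4) separately and sum
segment [0, 2**(3/4)/2) carries t**4; integrate it
piece [2**(3/4)/2, 1): integrate log(t**4)/t**4 against the kernel
over [1, 2**(1/4)), the kernel integral of 3 enters the sum
on [2**(1/4), 3**(1/4)): add ∫ 2·t^(s-1) dt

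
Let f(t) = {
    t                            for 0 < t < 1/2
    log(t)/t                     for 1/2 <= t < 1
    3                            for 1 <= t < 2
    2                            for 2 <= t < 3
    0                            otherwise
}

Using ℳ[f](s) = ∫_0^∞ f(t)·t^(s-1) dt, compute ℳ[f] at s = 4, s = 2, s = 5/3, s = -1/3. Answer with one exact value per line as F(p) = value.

decompose at 1/2, 1, 2; ℳ[f](s) sums the 4 pieces' integrals
segment [0, 1/2) carries t; integrate it
∫ over [1/2, 1) of log(t)/t·t^(s-1) joins the sum
over [1, 2), the kernel integral of 3 enters the sum
[2, 3) adds the kernel integral of 2

F(4) = log(2)/24 + 62869/1440
F(2) = log(2)/2 + 217/24
F(5/3) = -81/20 + 3*2**(1/3)*log(2)/4 + 75*2**(1/3)/64 + 6*2**(2/3)/5 + 18*3**(2/3)/5
F(-1/3) = 2**(1/3)*(-32*6**(2/3) - 48*2**(1/3) - 48*log(2) + 60 + 135*2**(2/3))/32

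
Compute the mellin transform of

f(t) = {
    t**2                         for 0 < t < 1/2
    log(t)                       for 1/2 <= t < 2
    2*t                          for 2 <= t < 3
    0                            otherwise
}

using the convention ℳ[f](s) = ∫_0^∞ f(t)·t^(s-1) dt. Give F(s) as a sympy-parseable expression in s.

decompose at 1/2, 2; ℳ[f](s) sums the 3 pieces' integrals
over [0, 1/2), the kernel integral of t**2 enters the sum
segment 1/2 to 2 holds log(t); add its integral
∫ over [2, 3) of 2*t·t^(s-1) joins the sum

(-16*2**(2*s)*s**2*(s + 2) + 4*2**(2*s)*s*(s + 1)*(s + 2)*log(2) - 4*2**(2*s)*(s + 1)*(s + 2) + 24*6**s*s**2*(s + 2) + s**2*(s + 1) + 4*s*(s + 1)*(s + 2)*log(2) + 4*(s + 1)*(s + 2))/(4*2**s*s**2*(s + 1)*(s + 2))
  Re(s) > -2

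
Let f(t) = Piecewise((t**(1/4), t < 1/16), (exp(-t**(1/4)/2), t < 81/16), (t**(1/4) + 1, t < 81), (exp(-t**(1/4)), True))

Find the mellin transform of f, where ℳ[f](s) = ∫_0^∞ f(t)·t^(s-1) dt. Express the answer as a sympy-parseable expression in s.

(16*1296**s*s + 1296**s + 2**(4*s + 2)*s*(4*s + 1)*uppergamma(4*s, 3) + 2**(8*s + 2)*s*(4*s + 1)*uppergamma(4*s, 1/4) - 2**(8*s + 2)*s*(4*s + 1)*uppergamma(4*s, 3/4) - 10*81**s*s - 81**s + 2*s)/(16**s*s*(4*s + 1))
  Re(s) > -1/4

peel off the power substitution: sqrt(t) on [0, 1/4); exp(-sqrt(t)/2) on [1/4, 9/4); sqrt(t) + 1 on [9/4, 9); …
the power substitution comes off first: t on [0, 1/2); exp(-t/2) on [1/2, 3/2); t + 1 on [3/2, 3); …
linearity at 1/16, 81/16, 81 turns ℳ[f](s) into 4 summed integrals
∫ t**(1/4)·t^(s-1) over [0, 1/16)
over [1/16, 81/16), the kernel integral of exp(-t**(1/4)/2) enters the sum
segment [81/16, 81) carries (t**(1/4) + 1); integrate it
the [81, ∞) slice contributes ∫ exp(-t**(1/4))·t^(s-1) dt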